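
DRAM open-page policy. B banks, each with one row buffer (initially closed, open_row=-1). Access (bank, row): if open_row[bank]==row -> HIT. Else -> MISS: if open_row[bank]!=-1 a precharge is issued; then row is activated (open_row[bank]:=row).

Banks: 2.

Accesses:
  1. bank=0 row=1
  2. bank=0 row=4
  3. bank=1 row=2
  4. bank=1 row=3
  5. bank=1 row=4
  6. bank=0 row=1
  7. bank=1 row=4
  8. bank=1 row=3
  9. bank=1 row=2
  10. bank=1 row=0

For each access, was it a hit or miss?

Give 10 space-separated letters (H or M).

Acc 1: bank0 row1 -> MISS (open row1); precharges=0
Acc 2: bank0 row4 -> MISS (open row4); precharges=1
Acc 3: bank1 row2 -> MISS (open row2); precharges=1
Acc 4: bank1 row3 -> MISS (open row3); precharges=2
Acc 5: bank1 row4 -> MISS (open row4); precharges=3
Acc 6: bank0 row1 -> MISS (open row1); precharges=4
Acc 7: bank1 row4 -> HIT
Acc 8: bank1 row3 -> MISS (open row3); precharges=5
Acc 9: bank1 row2 -> MISS (open row2); precharges=6
Acc 10: bank1 row0 -> MISS (open row0); precharges=7

Answer: M M M M M M H M M M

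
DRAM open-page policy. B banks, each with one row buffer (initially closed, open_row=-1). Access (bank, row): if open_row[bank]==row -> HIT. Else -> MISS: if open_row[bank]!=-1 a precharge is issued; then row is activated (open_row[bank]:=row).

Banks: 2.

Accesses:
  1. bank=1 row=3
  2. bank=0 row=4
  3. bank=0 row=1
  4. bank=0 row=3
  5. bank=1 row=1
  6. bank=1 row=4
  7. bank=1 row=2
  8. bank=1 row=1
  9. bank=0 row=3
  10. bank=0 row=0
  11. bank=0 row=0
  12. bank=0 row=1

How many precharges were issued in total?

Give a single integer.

Acc 1: bank1 row3 -> MISS (open row3); precharges=0
Acc 2: bank0 row4 -> MISS (open row4); precharges=0
Acc 3: bank0 row1 -> MISS (open row1); precharges=1
Acc 4: bank0 row3 -> MISS (open row3); precharges=2
Acc 5: bank1 row1 -> MISS (open row1); precharges=3
Acc 6: bank1 row4 -> MISS (open row4); precharges=4
Acc 7: bank1 row2 -> MISS (open row2); precharges=5
Acc 8: bank1 row1 -> MISS (open row1); precharges=6
Acc 9: bank0 row3 -> HIT
Acc 10: bank0 row0 -> MISS (open row0); precharges=7
Acc 11: bank0 row0 -> HIT
Acc 12: bank0 row1 -> MISS (open row1); precharges=8

Answer: 8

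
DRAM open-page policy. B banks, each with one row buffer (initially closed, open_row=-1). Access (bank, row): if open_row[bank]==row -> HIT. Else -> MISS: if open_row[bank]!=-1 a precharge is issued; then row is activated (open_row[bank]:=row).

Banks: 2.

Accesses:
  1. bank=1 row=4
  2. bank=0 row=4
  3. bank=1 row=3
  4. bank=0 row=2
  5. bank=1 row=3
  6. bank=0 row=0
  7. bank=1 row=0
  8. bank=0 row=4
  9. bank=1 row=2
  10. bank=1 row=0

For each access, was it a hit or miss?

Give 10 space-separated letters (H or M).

Answer: M M M M H M M M M M

Derivation:
Acc 1: bank1 row4 -> MISS (open row4); precharges=0
Acc 2: bank0 row4 -> MISS (open row4); precharges=0
Acc 3: bank1 row3 -> MISS (open row3); precharges=1
Acc 4: bank0 row2 -> MISS (open row2); precharges=2
Acc 5: bank1 row3 -> HIT
Acc 6: bank0 row0 -> MISS (open row0); precharges=3
Acc 7: bank1 row0 -> MISS (open row0); precharges=4
Acc 8: bank0 row4 -> MISS (open row4); precharges=5
Acc 9: bank1 row2 -> MISS (open row2); precharges=6
Acc 10: bank1 row0 -> MISS (open row0); precharges=7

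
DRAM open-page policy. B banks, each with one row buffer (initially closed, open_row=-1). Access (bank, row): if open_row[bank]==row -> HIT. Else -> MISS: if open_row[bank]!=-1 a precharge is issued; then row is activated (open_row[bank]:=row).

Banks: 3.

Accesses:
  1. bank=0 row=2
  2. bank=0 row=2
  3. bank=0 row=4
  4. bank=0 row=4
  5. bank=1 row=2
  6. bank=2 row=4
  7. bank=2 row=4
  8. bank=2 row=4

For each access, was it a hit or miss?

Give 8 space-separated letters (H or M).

Answer: M H M H M M H H

Derivation:
Acc 1: bank0 row2 -> MISS (open row2); precharges=0
Acc 2: bank0 row2 -> HIT
Acc 3: bank0 row4 -> MISS (open row4); precharges=1
Acc 4: bank0 row4 -> HIT
Acc 5: bank1 row2 -> MISS (open row2); precharges=1
Acc 6: bank2 row4 -> MISS (open row4); precharges=1
Acc 7: bank2 row4 -> HIT
Acc 8: bank2 row4 -> HIT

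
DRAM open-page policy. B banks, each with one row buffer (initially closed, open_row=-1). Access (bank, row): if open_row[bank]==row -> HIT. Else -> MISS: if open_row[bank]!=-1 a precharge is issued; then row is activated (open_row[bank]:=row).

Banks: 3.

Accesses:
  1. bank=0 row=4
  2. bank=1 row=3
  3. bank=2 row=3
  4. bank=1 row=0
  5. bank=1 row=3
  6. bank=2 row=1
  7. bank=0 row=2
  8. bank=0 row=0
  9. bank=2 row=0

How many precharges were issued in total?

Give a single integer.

Acc 1: bank0 row4 -> MISS (open row4); precharges=0
Acc 2: bank1 row3 -> MISS (open row3); precharges=0
Acc 3: bank2 row3 -> MISS (open row3); precharges=0
Acc 4: bank1 row0 -> MISS (open row0); precharges=1
Acc 5: bank1 row3 -> MISS (open row3); precharges=2
Acc 6: bank2 row1 -> MISS (open row1); precharges=3
Acc 7: bank0 row2 -> MISS (open row2); precharges=4
Acc 8: bank0 row0 -> MISS (open row0); precharges=5
Acc 9: bank2 row0 -> MISS (open row0); precharges=6

Answer: 6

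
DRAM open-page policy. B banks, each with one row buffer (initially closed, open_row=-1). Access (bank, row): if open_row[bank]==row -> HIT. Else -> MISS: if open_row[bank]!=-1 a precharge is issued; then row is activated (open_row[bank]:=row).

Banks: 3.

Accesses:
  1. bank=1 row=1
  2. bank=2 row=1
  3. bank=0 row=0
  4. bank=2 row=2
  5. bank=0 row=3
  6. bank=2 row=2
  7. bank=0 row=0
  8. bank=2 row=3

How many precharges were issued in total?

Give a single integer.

Answer: 4

Derivation:
Acc 1: bank1 row1 -> MISS (open row1); precharges=0
Acc 2: bank2 row1 -> MISS (open row1); precharges=0
Acc 3: bank0 row0 -> MISS (open row0); precharges=0
Acc 4: bank2 row2 -> MISS (open row2); precharges=1
Acc 5: bank0 row3 -> MISS (open row3); precharges=2
Acc 6: bank2 row2 -> HIT
Acc 7: bank0 row0 -> MISS (open row0); precharges=3
Acc 8: bank2 row3 -> MISS (open row3); precharges=4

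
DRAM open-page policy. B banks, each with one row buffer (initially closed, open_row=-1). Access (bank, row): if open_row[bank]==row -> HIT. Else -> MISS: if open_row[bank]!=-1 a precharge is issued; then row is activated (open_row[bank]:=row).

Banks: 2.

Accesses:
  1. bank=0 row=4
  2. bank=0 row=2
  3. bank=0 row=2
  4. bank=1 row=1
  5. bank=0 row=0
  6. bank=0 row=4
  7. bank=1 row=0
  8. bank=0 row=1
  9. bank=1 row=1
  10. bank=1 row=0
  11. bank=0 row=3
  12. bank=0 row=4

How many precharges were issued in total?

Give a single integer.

Answer: 9

Derivation:
Acc 1: bank0 row4 -> MISS (open row4); precharges=0
Acc 2: bank0 row2 -> MISS (open row2); precharges=1
Acc 3: bank0 row2 -> HIT
Acc 4: bank1 row1 -> MISS (open row1); precharges=1
Acc 5: bank0 row0 -> MISS (open row0); precharges=2
Acc 6: bank0 row4 -> MISS (open row4); precharges=3
Acc 7: bank1 row0 -> MISS (open row0); precharges=4
Acc 8: bank0 row1 -> MISS (open row1); precharges=5
Acc 9: bank1 row1 -> MISS (open row1); precharges=6
Acc 10: bank1 row0 -> MISS (open row0); precharges=7
Acc 11: bank0 row3 -> MISS (open row3); precharges=8
Acc 12: bank0 row4 -> MISS (open row4); precharges=9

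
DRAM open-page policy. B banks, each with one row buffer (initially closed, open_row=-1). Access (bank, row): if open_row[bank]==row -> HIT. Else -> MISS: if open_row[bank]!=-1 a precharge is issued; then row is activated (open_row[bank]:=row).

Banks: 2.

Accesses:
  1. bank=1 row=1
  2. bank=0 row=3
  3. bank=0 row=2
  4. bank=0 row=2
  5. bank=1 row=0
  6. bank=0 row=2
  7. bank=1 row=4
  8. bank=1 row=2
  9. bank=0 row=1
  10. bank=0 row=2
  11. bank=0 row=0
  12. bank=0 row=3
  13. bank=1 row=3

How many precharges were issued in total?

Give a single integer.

Answer: 9

Derivation:
Acc 1: bank1 row1 -> MISS (open row1); precharges=0
Acc 2: bank0 row3 -> MISS (open row3); precharges=0
Acc 3: bank0 row2 -> MISS (open row2); precharges=1
Acc 4: bank0 row2 -> HIT
Acc 5: bank1 row0 -> MISS (open row0); precharges=2
Acc 6: bank0 row2 -> HIT
Acc 7: bank1 row4 -> MISS (open row4); precharges=3
Acc 8: bank1 row2 -> MISS (open row2); precharges=4
Acc 9: bank0 row1 -> MISS (open row1); precharges=5
Acc 10: bank0 row2 -> MISS (open row2); precharges=6
Acc 11: bank0 row0 -> MISS (open row0); precharges=7
Acc 12: bank0 row3 -> MISS (open row3); precharges=8
Acc 13: bank1 row3 -> MISS (open row3); precharges=9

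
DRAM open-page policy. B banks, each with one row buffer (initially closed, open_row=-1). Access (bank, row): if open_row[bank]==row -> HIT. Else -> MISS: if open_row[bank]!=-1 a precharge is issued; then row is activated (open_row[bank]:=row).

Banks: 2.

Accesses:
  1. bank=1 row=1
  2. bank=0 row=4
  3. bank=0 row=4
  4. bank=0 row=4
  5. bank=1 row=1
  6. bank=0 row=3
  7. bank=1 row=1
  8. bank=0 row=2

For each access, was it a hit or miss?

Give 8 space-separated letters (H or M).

Answer: M M H H H M H M

Derivation:
Acc 1: bank1 row1 -> MISS (open row1); precharges=0
Acc 2: bank0 row4 -> MISS (open row4); precharges=0
Acc 3: bank0 row4 -> HIT
Acc 4: bank0 row4 -> HIT
Acc 5: bank1 row1 -> HIT
Acc 6: bank0 row3 -> MISS (open row3); precharges=1
Acc 7: bank1 row1 -> HIT
Acc 8: bank0 row2 -> MISS (open row2); precharges=2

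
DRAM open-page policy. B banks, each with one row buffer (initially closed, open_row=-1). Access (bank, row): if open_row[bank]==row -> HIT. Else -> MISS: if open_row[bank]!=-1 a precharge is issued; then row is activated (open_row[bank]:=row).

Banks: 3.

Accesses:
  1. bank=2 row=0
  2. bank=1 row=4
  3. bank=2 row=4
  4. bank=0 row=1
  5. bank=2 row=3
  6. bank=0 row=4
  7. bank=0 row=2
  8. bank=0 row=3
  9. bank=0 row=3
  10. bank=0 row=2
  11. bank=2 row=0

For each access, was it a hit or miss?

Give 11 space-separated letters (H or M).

Acc 1: bank2 row0 -> MISS (open row0); precharges=0
Acc 2: bank1 row4 -> MISS (open row4); precharges=0
Acc 3: bank2 row4 -> MISS (open row4); precharges=1
Acc 4: bank0 row1 -> MISS (open row1); precharges=1
Acc 5: bank2 row3 -> MISS (open row3); precharges=2
Acc 6: bank0 row4 -> MISS (open row4); precharges=3
Acc 7: bank0 row2 -> MISS (open row2); precharges=4
Acc 8: bank0 row3 -> MISS (open row3); precharges=5
Acc 9: bank0 row3 -> HIT
Acc 10: bank0 row2 -> MISS (open row2); precharges=6
Acc 11: bank2 row0 -> MISS (open row0); precharges=7

Answer: M M M M M M M M H M M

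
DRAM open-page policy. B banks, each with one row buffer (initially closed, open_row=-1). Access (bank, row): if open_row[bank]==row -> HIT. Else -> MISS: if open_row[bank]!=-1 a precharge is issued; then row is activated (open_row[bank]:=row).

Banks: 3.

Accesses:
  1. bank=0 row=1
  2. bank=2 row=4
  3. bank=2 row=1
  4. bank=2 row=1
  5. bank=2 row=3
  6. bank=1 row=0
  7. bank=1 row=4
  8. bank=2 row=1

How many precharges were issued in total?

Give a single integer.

Answer: 4

Derivation:
Acc 1: bank0 row1 -> MISS (open row1); precharges=0
Acc 2: bank2 row4 -> MISS (open row4); precharges=0
Acc 3: bank2 row1 -> MISS (open row1); precharges=1
Acc 4: bank2 row1 -> HIT
Acc 5: bank2 row3 -> MISS (open row3); precharges=2
Acc 6: bank1 row0 -> MISS (open row0); precharges=2
Acc 7: bank1 row4 -> MISS (open row4); precharges=3
Acc 8: bank2 row1 -> MISS (open row1); precharges=4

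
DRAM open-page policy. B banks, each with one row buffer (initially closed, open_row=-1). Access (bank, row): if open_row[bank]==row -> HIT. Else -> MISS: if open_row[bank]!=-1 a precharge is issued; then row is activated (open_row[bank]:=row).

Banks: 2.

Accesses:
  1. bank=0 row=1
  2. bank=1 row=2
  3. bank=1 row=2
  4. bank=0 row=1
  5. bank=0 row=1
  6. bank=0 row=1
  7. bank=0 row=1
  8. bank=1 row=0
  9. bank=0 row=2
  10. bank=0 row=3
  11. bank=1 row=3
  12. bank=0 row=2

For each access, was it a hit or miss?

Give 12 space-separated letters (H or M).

Answer: M M H H H H H M M M M M

Derivation:
Acc 1: bank0 row1 -> MISS (open row1); precharges=0
Acc 2: bank1 row2 -> MISS (open row2); precharges=0
Acc 3: bank1 row2 -> HIT
Acc 4: bank0 row1 -> HIT
Acc 5: bank0 row1 -> HIT
Acc 6: bank0 row1 -> HIT
Acc 7: bank0 row1 -> HIT
Acc 8: bank1 row0 -> MISS (open row0); precharges=1
Acc 9: bank0 row2 -> MISS (open row2); precharges=2
Acc 10: bank0 row3 -> MISS (open row3); precharges=3
Acc 11: bank1 row3 -> MISS (open row3); precharges=4
Acc 12: bank0 row2 -> MISS (open row2); precharges=5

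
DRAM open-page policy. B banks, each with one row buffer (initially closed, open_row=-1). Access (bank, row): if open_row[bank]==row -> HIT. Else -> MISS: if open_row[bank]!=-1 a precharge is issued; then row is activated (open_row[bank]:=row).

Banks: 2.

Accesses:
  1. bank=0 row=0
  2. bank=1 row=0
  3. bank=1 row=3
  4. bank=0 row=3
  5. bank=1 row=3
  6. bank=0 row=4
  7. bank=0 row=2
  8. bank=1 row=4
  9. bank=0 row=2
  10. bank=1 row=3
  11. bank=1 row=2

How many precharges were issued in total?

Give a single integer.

Answer: 7

Derivation:
Acc 1: bank0 row0 -> MISS (open row0); precharges=0
Acc 2: bank1 row0 -> MISS (open row0); precharges=0
Acc 3: bank1 row3 -> MISS (open row3); precharges=1
Acc 4: bank0 row3 -> MISS (open row3); precharges=2
Acc 5: bank1 row3 -> HIT
Acc 6: bank0 row4 -> MISS (open row4); precharges=3
Acc 7: bank0 row2 -> MISS (open row2); precharges=4
Acc 8: bank1 row4 -> MISS (open row4); precharges=5
Acc 9: bank0 row2 -> HIT
Acc 10: bank1 row3 -> MISS (open row3); precharges=6
Acc 11: bank1 row2 -> MISS (open row2); precharges=7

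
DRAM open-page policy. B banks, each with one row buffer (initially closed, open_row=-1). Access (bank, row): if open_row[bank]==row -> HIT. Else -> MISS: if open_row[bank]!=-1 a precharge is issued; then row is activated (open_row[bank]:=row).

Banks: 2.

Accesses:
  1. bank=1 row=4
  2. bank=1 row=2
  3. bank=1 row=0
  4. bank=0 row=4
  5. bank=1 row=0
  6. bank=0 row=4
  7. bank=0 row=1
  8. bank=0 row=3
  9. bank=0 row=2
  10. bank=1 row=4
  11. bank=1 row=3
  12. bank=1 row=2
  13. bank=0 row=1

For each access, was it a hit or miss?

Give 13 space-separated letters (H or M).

Acc 1: bank1 row4 -> MISS (open row4); precharges=0
Acc 2: bank1 row2 -> MISS (open row2); precharges=1
Acc 3: bank1 row0 -> MISS (open row0); precharges=2
Acc 4: bank0 row4 -> MISS (open row4); precharges=2
Acc 5: bank1 row0 -> HIT
Acc 6: bank0 row4 -> HIT
Acc 7: bank0 row1 -> MISS (open row1); precharges=3
Acc 8: bank0 row3 -> MISS (open row3); precharges=4
Acc 9: bank0 row2 -> MISS (open row2); precharges=5
Acc 10: bank1 row4 -> MISS (open row4); precharges=6
Acc 11: bank1 row3 -> MISS (open row3); precharges=7
Acc 12: bank1 row2 -> MISS (open row2); precharges=8
Acc 13: bank0 row1 -> MISS (open row1); precharges=9

Answer: M M M M H H M M M M M M M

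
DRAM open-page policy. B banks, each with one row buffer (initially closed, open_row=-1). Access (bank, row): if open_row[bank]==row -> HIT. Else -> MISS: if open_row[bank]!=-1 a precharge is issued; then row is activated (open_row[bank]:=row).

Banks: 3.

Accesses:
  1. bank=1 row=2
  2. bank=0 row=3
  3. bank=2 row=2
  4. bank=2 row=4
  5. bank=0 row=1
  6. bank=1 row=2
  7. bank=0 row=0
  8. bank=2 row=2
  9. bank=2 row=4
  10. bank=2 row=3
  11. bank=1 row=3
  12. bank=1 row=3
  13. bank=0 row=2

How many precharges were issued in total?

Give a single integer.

Acc 1: bank1 row2 -> MISS (open row2); precharges=0
Acc 2: bank0 row3 -> MISS (open row3); precharges=0
Acc 3: bank2 row2 -> MISS (open row2); precharges=0
Acc 4: bank2 row4 -> MISS (open row4); precharges=1
Acc 5: bank0 row1 -> MISS (open row1); precharges=2
Acc 6: bank1 row2 -> HIT
Acc 7: bank0 row0 -> MISS (open row0); precharges=3
Acc 8: bank2 row2 -> MISS (open row2); precharges=4
Acc 9: bank2 row4 -> MISS (open row4); precharges=5
Acc 10: bank2 row3 -> MISS (open row3); precharges=6
Acc 11: bank1 row3 -> MISS (open row3); precharges=7
Acc 12: bank1 row3 -> HIT
Acc 13: bank0 row2 -> MISS (open row2); precharges=8

Answer: 8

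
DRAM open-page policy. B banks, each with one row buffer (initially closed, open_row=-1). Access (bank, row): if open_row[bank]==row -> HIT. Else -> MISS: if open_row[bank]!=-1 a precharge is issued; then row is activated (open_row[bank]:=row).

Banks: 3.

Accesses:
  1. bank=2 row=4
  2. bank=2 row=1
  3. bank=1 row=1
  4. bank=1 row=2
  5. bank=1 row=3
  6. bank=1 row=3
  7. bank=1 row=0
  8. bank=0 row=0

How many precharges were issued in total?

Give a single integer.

Answer: 4

Derivation:
Acc 1: bank2 row4 -> MISS (open row4); precharges=0
Acc 2: bank2 row1 -> MISS (open row1); precharges=1
Acc 3: bank1 row1 -> MISS (open row1); precharges=1
Acc 4: bank1 row2 -> MISS (open row2); precharges=2
Acc 5: bank1 row3 -> MISS (open row3); precharges=3
Acc 6: bank1 row3 -> HIT
Acc 7: bank1 row0 -> MISS (open row0); precharges=4
Acc 8: bank0 row0 -> MISS (open row0); precharges=4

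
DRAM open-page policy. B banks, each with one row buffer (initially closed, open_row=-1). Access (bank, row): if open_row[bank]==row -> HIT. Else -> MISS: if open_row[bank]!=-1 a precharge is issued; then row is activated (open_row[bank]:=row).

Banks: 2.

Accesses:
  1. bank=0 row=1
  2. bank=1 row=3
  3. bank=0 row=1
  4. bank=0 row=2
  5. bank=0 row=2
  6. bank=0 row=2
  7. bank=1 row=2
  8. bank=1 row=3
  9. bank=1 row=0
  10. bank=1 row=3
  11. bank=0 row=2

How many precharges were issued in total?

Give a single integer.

Answer: 5

Derivation:
Acc 1: bank0 row1 -> MISS (open row1); precharges=0
Acc 2: bank1 row3 -> MISS (open row3); precharges=0
Acc 3: bank0 row1 -> HIT
Acc 4: bank0 row2 -> MISS (open row2); precharges=1
Acc 5: bank0 row2 -> HIT
Acc 6: bank0 row2 -> HIT
Acc 7: bank1 row2 -> MISS (open row2); precharges=2
Acc 8: bank1 row3 -> MISS (open row3); precharges=3
Acc 9: bank1 row0 -> MISS (open row0); precharges=4
Acc 10: bank1 row3 -> MISS (open row3); precharges=5
Acc 11: bank0 row2 -> HIT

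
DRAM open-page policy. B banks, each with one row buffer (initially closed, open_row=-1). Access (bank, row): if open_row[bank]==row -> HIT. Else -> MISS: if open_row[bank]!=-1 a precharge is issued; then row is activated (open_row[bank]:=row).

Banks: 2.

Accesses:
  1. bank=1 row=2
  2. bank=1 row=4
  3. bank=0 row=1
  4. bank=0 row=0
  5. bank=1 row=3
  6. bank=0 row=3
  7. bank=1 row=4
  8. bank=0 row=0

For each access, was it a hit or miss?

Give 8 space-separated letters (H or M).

Acc 1: bank1 row2 -> MISS (open row2); precharges=0
Acc 2: bank1 row4 -> MISS (open row4); precharges=1
Acc 3: bank0 row1 -> MISS (open row1); precharges=1
Acc 4: bank0 row0 -> MISS (open row0); precharges=2
Acc 5: bank1 row3 -> MISS (open row3); precharges=3
Acc 6: bank0 row3 -> MISS (open row3); precharges=4
Acc 7: bank1 row4 -> MISS (open row4); precharges=5
Acc 8: bank0 row0 -> MISS (open row0); precharges=6

Answer: M M M M M M M M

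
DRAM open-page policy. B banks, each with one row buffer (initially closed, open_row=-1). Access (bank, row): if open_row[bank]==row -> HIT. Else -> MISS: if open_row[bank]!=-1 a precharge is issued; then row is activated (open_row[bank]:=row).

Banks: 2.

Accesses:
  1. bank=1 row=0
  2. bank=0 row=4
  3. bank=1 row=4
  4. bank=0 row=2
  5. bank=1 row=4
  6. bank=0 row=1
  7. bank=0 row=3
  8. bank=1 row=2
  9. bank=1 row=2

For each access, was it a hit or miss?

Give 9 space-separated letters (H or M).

Acc 1: bank1 row0 -> MISS (open row0); precharges=0
Acc 2: bank0 row4 -> MISS (open row4); precharges=0
Acc 3: bank1 row4 -> MISS (open row4); precharges=1
Acc 4: bank0 row2 -> MISS (open row2); precharges=2
Acc 5: bank1 row4 -> HIT
Acc 6: bank0 row1 -> MISS (open row1); precharges=3
Acc 7: bank0 row3 -> MISS (open row3); precharges=4
Acc 8: bank1 row2 -> MISS (open row2); precharges=5
Acc 9: bank1 row2 -> HIT

Answer: M M M M H M M M H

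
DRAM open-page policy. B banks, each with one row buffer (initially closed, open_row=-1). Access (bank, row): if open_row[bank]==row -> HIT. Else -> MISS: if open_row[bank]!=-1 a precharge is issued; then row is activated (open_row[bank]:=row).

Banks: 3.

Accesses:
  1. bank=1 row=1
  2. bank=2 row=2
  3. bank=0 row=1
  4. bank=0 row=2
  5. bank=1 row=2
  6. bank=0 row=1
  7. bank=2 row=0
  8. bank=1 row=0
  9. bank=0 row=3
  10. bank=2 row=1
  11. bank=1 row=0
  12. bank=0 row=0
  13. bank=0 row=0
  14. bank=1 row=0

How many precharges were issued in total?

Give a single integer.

Answer: 8

Derivation:
Acc 1: bank1 row1 -> MISS (open row1); precharges=0
Acc 2: bank2 row2 -> MISS (open row2); precharges=0
Acc 3: bank0 row1 -> MISS (open row1); precharges=0
Acc 4: bank0 row2 -> MISS (open row2); precharges=1
Acc 5: bank1 row2 -> MISS (open row2); precharges=2
Acc 6: bank0 row1 -> MISS (open row1); precharges=3
Acc 7: bank2 row0 -> MISS (open row0); precharges=4
Acc 8: bank1 row0 -> MISS (open row0); precharges=5
Acc 9: bank0 row3 -> MISS (open row3); precharges=6
Acc 10: bank2 row1 -> MISS (open row1); precharges=7
Acc 11: bank1 row0 -> HIT
Acc 12: bank0 row0 -> MISS (open row0); precharges=8
Acc 13: bank0 row0 -> HIT
Acc 14: bank1 row0 -> HIT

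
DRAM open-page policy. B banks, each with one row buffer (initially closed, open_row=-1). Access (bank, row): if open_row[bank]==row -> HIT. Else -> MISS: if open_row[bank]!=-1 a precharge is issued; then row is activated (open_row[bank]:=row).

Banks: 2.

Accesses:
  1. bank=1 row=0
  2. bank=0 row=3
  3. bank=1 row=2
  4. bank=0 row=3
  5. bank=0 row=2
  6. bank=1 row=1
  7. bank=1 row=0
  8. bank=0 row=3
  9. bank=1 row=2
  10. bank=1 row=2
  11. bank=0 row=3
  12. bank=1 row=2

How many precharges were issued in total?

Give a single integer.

Acc 1: bank1 row0 -> MISS (open row0); precharges=0
Acc 2: bank0 row3 -> MISS (open row3); precharges=0
Acc 3: bank1 row2 -> MISS (open row2); precharges=1
Acc 4: bank0 row3 -> HIT
Acc 5: bank0 row2 -> MISS (open row2); precharges=2
Acc 6: bank1 row1 -> MISS (open row1); precharges=3
Acc 7: bank1 row0 -> MISS (open row0); precharges=4
Acc 8: bank0 row3 -> MISS (open row3); precharges=5
Acc 9: bank1 row2 -> MISS (open row2); precharges=6
Acc 10: bank1 row2 -> HIT
Acc 11: bank0 row3 -> HIT
Acc 12: bank1 row2 -> HIT

Answer: 6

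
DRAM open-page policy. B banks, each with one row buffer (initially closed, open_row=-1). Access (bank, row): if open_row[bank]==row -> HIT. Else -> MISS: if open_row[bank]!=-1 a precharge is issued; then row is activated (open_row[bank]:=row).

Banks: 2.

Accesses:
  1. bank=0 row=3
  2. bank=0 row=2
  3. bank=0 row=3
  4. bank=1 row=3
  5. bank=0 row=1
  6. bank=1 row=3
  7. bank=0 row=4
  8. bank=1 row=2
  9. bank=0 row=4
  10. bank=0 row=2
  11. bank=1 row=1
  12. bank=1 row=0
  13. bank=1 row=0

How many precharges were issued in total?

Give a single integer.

Answer: 8

Derivation:
Acc 1: bank0 row3 -> MISS (open row3); precharges=0
Acc 2: bank0 row2 -> MISS (open row2); precharges=1
Acc 3: bank0 row3 -> MISS (open row3); precharges=2
Acc 4: bank1 row3 -> MISS (open row3); precharges=2
Acc 5: bank0 row1 -> MISS (open row1); precharges=3
Acc 6: bank1 row3 -> HIT
Acc 7: bank0 row4 -> MISS (open row4); precharges=4
Acc 8: bank1 row2 -> MISS (open row2); precharges=5
Acc 9: bank0 row4 -> HIT
Acc 10: bank0 row2 -> MISS (open row2); precharges=6
Acc 11: bank1 row1 -> MISS (open row1); precharges=7
Acc 12: bank1 row0 -> MISS (open row0); precharges=8
Acc 13: bank1 row0 -> HIT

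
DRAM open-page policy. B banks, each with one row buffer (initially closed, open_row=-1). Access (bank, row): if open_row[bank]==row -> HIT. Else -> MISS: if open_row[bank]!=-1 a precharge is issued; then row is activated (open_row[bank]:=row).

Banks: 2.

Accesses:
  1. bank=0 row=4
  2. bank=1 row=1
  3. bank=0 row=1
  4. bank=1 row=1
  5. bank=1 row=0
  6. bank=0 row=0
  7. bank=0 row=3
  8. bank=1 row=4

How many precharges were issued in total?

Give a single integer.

Acc 1: bank0 row4 -> MISS (open row4); precharges=0
Acc 2: bank1 row1 -> MISS (open row1); precharges=0
Acc 3: bank0 row1 -> MISS (open row1); precharges=1
Acc 4: bank1 row1 -> HIT
Acc 5: bank1 row0 -> MISS (open row0); precharges=2
Acc 6: bank0 row0 -> MISS (open row0); precharges=3
Acc 7: bank0 row3 -> MISS (open row3); precharges=4
Acc 8: bank1 row4 -> MISS (open row4); precharges=5

Answer: 5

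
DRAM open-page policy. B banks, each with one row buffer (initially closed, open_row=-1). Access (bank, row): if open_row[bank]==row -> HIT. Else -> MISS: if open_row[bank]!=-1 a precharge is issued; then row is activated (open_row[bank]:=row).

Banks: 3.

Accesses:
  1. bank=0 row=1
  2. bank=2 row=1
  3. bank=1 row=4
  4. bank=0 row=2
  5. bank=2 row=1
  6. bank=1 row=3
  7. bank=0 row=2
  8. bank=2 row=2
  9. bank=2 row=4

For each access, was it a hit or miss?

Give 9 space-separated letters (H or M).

Acc 1: bank0 row1 -> MISS (open row1); precharges=0
Acc 2: bank2 row1 -> MISS (open row1); precharges=0
Acc 3: bank1 row4 -> MISS (open row4); precharges=0
Acc 4: bank0 row2 -> MISS (open row2); precharges=1
Acc 5: bank2 row1 -> HIT
Acc 6: bank1 row3 -> MISS (open row3); precharges=2
Acc 7: bank0 row2 -> HIT
Acc 8: bank2 row2 -> MISS (open row2); precharges=3
Acc 9: bank2 row4 -> MISS (open row4); precharges=4

Answer: M M M M H M H M M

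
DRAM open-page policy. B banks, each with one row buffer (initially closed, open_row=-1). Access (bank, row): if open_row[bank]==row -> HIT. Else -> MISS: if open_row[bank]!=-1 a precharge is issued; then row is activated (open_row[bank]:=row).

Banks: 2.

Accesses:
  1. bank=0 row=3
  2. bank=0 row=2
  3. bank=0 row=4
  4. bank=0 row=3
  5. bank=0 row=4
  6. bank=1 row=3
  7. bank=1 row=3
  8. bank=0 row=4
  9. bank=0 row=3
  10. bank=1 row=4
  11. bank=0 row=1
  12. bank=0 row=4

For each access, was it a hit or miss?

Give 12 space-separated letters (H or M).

Acc 1: bank0 row3 -> MISS (open row3); precharges=0
Acc 2: bank0 row2 -> MISS (open row2); precharges=1
Acc 3: bank0 row4 -> MISS (open row4); precharges=2
Acc 4: bank0 row3 -> MISS (open row3); precharges=3
Acc 5: bank0 row4 -> MISS (open row4); precharges=4
Acc 6: bank1 row3 -> MISS (open row3); precharges=4
Acc 7: bank1 row3 -> HIT
Acc 8: bank0 row4 -> HIT
Acc 9: bank0 row3 -> MISS (open row3); precharges=5
Acc 10: bank1 row4 -> MISS (open row4); precharges=6
Acc 11: bank0 row1 -> MISS (open row1); precharges=7
Acc 12: bank0 row4 -> MISS (open row4); precharges=8

Answer: M M M M M M H H M M M M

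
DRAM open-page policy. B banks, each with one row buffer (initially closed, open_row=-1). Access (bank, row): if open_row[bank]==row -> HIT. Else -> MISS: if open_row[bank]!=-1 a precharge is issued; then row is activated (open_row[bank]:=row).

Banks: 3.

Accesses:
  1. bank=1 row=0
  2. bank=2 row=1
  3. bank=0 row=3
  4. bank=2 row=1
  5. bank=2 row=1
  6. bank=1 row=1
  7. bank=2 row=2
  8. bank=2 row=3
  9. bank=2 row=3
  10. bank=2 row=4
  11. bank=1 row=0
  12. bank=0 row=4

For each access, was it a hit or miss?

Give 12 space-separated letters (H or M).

Acc 1: bank1 row0 -> MISS (open row0); precharges=0
Acc 2: bank2 row1 -> MISS (open row1); precharges=0
Acc 3: bank0 row3 -> MISS (open row3); precharges=0
Acc 4: bank2 row1 -> HIT
Acc 5: bank2 row1 -> HIT
Acc 6: bank1 row1 -> MISS (open row1); precharges=1
Acc 7: bank2 row2 -> MISS (open row2); precharges=2
Acc 8: bank2 row3 -> MISS (open row3); precharges=3
Acc 9: bank2 row3 -> HIT
Acc 10: bank2 row4 -> MISS (open row4); precharges=4
Acc 11: bank1 row0 -> MISS (open row0); precharges=5
Acc 12: bank0 row4 -> MISS (open row4); precharges=6

Answer: M M M H H M M M H M M M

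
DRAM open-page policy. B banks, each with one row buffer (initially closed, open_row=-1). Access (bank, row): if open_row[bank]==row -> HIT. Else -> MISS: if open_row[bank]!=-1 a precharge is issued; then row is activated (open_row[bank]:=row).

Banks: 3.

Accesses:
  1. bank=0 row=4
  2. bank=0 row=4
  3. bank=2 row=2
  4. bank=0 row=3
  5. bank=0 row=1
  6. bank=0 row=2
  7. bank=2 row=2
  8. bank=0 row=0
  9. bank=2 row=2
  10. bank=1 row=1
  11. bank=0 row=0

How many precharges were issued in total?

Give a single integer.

Answer: 4

Derivation:
Acc 1: bank0 row4 -> MISS (open row4); precharges=0
Acc 2: bank0 row4 -> HIT
Acc 3: bank2 row2 -> MISS (open row2); precharges=0
Acc 4: bank0 row3 -> MISS (open row3); precharges=1
Acc 5: bank0 row1 -> MISS (open row1); precharges=2
Acc 6: bank0 row2 -> MISS (open row2); precharges=3
Acc 7: bank2 row2 -> HIT
Acc 8: bank0 row0 -> MISS (open row0); precharges=4
Acc 9: bank2 row2 -> HIT
Acc 10: bank1 row1 -> MISS (open row1); precharges=4
Acc 11: bank0 row0 -> HIT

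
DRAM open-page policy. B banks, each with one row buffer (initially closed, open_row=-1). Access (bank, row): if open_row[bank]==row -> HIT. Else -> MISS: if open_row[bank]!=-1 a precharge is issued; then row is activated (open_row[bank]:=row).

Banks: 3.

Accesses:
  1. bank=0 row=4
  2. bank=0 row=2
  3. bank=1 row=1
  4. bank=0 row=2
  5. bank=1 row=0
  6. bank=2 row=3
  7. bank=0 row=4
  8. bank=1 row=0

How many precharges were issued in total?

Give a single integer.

Acc 1: bank0 row4 -> MISS (open row4); precharges=0
Acc 2: bank0 row2 -> MISS (open row2); precharges=1
Acc 3: bank1 row1 -> MISS (open row1); precharges=1
Acc 4: bank0 row2 -> HIT
Acc 5: bank1 row0 -> MISS (open row0); precharges=2
Acc 6: bank2 row3 -> MISS (open row3); precharges=2
Acc 7: bank0 row4 -> MISS (open row4); precharges=3
Acc 8: bank1 row0 -> HIT

Answer: 3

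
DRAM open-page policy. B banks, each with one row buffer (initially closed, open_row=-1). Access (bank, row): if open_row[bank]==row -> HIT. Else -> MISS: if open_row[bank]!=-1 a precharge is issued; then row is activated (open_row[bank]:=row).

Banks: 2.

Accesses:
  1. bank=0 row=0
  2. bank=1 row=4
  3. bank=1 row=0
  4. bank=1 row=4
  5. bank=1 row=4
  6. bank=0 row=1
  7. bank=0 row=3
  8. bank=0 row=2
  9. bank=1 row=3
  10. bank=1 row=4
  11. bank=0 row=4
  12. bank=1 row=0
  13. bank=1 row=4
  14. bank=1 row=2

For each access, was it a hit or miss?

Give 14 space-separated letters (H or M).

Acc 1: bank0 row0 -> MISS (open row0); precharges=0
Acc 2: bank1 row4 -> MISS (open row4); precharges=0
Acc 3: bank1 row0 -> MISS (open row0); precharges=1
Acc 4: bank1 row4 -> MISS (open row4); precharges=2
Acc 5: bank1 row4 -> HIT
Acc 6: bank0 row1 -> MISS (open row1); precharges=3
Acc 7: bank0 row3 -> MISS (open row3); precharges=4
Acc 8: bank0 row2 -> MISS (open row2); precharges=5
Acc 9: bank1 row3 -> MISS (open row3); precharges=6
Acc 10: bank1 row4 -> MISS (open row4); precharges=7
Acc 11: bank0 row4 -> MISS (open row4); precharges=8
Acc 12: bank1 row0 -> MISS (open row0); precharges=9
Acc 13: bank1 row4 -> MISS (open row4); precharges=10
Acc 14: bank1 row2 -> MISS (open row2); precharges=11

Answer: M M M M H M M M M M M M M M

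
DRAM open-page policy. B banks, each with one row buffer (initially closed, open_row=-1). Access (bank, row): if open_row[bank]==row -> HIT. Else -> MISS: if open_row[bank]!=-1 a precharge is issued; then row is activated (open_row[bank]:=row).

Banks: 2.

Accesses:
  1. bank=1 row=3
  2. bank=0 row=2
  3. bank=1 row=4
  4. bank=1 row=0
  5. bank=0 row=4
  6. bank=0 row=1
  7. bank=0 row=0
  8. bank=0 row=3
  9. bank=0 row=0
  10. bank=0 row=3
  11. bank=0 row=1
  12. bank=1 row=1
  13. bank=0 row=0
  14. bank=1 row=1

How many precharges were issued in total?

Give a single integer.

Acc 1: bank1 row3 -> MISS (open row3); precharges=0
Acc 2: bank0 row2 -> MISS (open row2); precharges=0
Acc 3: bank1 row4 -> MISS (open row4); precharges=1
Acc 4: bank1 row0 -> MISS (open row0); precharges=2
Acc 5: bank0 row4 -> MISS (open row4); precharges=3
Acc 6: bank0 row1 -> MISS (open row1); precharges=4
Acc 7: bank0 row0 -> MISS (open row0); precharges=5
Acc 8: bank0 row3 -> MISS (open row3); precharges=6
Acc 9: bank0 row0 -> MISS (open row0); precharges=7
Acc 10: bank0 row3 -> MISS (open row3); precharges=8
Acc 11: bank0 row1 -> MISS (open row1); precharges=9
Acc 12: bank1 row1 -> MISS (open row1); precharges=10
Acc 13: bank0 row0 -> MISS (open row0); precharges=11
Acc 14: bank1 row1 -> HIT

Answer: 11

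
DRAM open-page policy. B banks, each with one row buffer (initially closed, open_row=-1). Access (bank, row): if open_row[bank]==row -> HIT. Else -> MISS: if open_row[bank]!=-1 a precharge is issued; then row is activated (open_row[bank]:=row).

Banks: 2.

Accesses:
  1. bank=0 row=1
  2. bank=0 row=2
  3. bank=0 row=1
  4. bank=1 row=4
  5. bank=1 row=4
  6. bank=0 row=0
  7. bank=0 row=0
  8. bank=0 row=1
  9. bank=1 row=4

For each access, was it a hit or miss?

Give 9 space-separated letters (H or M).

Answer: M M M M H M H M H

Derivation:
Acc 1: bank0 row1 -> MISS (open row1); precharges=0
Acc 2: bank0 row2 -> MISS (open row2); precharges=1
Acc 3: bank0 row1 -> MISS (open row1); precharges=2
Acc 4: bank1 row4 -> MISS (open row4); precharges=2
Acc 5: bank1 row4 -> HIT
Acc 6: bank0 row0 -> MISS (open row0); precharges=3
Acc 7: bank0 row0 -> HIT
Acc 8: bank0 row1 -> MISS (open row1); precharges=4
Acc 9: bank1 row4 -> HIT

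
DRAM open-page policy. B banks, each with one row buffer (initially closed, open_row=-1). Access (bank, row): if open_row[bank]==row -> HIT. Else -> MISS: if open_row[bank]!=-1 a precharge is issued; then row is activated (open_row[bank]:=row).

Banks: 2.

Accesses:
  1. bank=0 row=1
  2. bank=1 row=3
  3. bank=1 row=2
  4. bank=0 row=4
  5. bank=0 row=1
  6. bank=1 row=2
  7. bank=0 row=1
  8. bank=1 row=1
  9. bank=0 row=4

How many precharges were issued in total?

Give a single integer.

Acc 1: bank0 row1 -> MISS (open row1); precharges=0
Acc 2: bank1 row3 -> MISS (open row3); precharges=0
Acc 3: bank1 row2 -> MISS (open row2); precharges=1
Acc 4: bank0 row4 -> MISS (open row4); precharges=2
Acc 5: bank0 row1 -> MISS (open row1); precharges=3
Acc 6: bank1 row2 -> HIT
Acc 7: bank0 row1 -> HIT
Acc 8: bank1 row1 -> MISS (open row1); precharges=4
Acc 9: bank0 row4 -> MISS (open row4); precharges=5

Answer: 5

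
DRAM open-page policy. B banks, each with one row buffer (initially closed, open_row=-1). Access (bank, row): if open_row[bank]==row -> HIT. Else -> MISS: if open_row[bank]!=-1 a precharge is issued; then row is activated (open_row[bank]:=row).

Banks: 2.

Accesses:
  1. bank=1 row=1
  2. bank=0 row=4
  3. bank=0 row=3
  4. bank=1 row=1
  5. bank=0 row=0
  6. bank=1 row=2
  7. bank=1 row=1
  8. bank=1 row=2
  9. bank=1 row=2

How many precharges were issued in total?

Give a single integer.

Acc 1: bank1 row1 -> MISS (open row1); precharges=0
Acc 2: bank0 row4 -> MISS (open row4); precharges=0
Acc 3: bank0 row3 -> MISS (open row3); precharges=1
Acc 4: bank1 row1 -> HIT
Acc 5: bank0 row0 -> MISS (open row0); precharges=2
Acc 6: bank1 row2 -> MISS (open row2); precharges=3
Acc 7: bank1 row1 -> MISS (open row1); precharges=4
Acc 8: bank1 row2 -> MISS (open row2); precharges=5
Acc 9: bank1 row2 -> HIT

Answer: 5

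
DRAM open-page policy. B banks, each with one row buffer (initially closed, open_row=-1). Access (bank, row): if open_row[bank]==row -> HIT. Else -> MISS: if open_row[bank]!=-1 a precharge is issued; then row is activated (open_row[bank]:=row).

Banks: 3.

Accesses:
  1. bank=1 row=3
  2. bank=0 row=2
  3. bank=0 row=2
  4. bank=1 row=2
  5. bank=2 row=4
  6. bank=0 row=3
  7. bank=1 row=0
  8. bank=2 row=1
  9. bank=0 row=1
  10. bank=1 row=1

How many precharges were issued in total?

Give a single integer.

Acc 1: bank1 row3 -> MISS (open row3); precharges=0
Acc 2: bank0 row2 -> MISS (open row2); precharges=0
Acc 3: bank0 row2 -> HIT
Acc 4: bank1 row2 -> MISS (open row2); precharges=1
Acc 5: bank2 row4 -> MISS (open row4); precharges=1
Acc 6: bank0 row3 -> MISS (open row3); precharges=2
Acc 7: bank1 row0 -> MISS (open row0); precharges=3
Acc 8: bank2 row1 -> MISS (open row1); precharges=4
Acc 9: bank0 row1 -> MISS (open row1); precharges=5
Acc 10: bank1 row1 -> MISS (open row1); precharges=6

Answer: 6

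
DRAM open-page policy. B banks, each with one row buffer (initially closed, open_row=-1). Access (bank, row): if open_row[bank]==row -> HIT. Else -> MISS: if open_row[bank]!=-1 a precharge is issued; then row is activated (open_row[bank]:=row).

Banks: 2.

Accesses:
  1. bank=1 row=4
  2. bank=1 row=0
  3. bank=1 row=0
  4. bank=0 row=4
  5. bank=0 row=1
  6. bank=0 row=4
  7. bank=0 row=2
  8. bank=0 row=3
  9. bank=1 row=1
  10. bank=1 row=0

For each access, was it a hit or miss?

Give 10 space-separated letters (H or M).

Acc 1: bank1 row4 -> MISS (open row4); precharges=0
Acc 2: bank1 row0 -> MISS (open row0); precharges=1
Acc 3: bank1 row0 -> HIT
Acc 4: bank0 row4 -> MISS (open row4); precharges=1
Acc 5: bank0 row1 -> MISS (open row1); precharges=2
Acc 6: bank0 row4 -> MISS (open row4); precharges=3
Acc 7: bank0 row2 -> MISS (open row2); precharges=4
Acc 8: bank0 row3 -> MISS (open row3); precharges=5
Acc 9: bank1 row1 -> MISS (open row1); precharges=6
Acc 10: bank1 row0 -> MISS (open row0); precharges=7

Answer: M M H M M M M M M M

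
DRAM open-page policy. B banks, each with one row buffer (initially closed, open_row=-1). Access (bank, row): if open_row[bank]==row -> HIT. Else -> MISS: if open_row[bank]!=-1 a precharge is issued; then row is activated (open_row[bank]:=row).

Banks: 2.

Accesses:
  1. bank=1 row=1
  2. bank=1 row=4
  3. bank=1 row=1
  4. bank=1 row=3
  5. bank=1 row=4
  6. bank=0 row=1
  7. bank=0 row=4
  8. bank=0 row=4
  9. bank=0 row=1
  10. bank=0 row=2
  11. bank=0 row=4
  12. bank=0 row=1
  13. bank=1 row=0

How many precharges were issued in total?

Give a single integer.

Answer: 10

Derivation:
Acc 1: bank1 row1 -> MISS (open row1); precharges=0
Acc 2: bank1 row4 -> MISS (open row4); precharges=1
Acc 3: bank1 row1 -> MISS (open row1); precharges=2
Acc 4: bank1 row3 -> MISS (open row3); precharges=3
Acc 5: bank1 row4 -> MISS (open row4); precharges=4
Acc 6: bank0 row1 -> MISS (open row1); precharges=4
Acc 7: bank0 row4 -> MISS (open row4); precharges=5
Acc 8: bank0 row4 -> HIT
Acc 9: bank0 row1 -> MISS (open row1); precharges=6
Acc 10: bank0 row2 -> MISS (open row2); precharges=7
Acc 11: bank0 row4 -> MISS (open row4); precharges=8
Acc 12: bank0 row1 -> MISS (open row1); precharges=9
Acc 13: bank1 row0 -> MISS (open row0); precharges=10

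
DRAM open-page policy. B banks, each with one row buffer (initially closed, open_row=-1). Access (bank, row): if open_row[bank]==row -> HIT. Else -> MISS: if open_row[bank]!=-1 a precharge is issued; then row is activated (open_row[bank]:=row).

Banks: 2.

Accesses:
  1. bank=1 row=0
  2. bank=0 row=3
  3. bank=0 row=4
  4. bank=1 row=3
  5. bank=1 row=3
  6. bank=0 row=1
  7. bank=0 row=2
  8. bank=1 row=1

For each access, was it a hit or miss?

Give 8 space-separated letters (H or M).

Answer: M M M M H M M M

Derivation:
Acc 1: bank1 row0 -> MISS (open row0); precharges=0
Acc 2: bank0 row3 -> MISS (open row3); precharges=0
Acc 3: bank0 row4 -> MISS (open row4); precharges=1
Acc 4: bank1 row3 -> MISS (open row3); precharges=2
Acc 5: bank1 row3 -> HIT
Acc 6: bank0 row1 -> MISS (open row1); precharges=3
Acc 7: bank0 row2 -> MISS (open row2); precharges=4
Acc 8: bank1 row1 -> MISS (open row1); precharges=5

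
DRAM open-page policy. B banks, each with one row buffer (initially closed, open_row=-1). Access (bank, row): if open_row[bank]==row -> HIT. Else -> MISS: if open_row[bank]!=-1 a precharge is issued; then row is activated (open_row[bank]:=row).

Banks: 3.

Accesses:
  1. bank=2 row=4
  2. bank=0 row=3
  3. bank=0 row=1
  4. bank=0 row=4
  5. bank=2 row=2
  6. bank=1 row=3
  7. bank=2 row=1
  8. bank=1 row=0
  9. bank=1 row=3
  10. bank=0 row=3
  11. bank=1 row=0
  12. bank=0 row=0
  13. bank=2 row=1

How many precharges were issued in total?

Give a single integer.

Answer: 9

Derivation:
Acc 1: bank2 row4 -> MISS (open row4); precharges=0
Acc 2: bank0 row3 -> MISS (open row3); precharges=0
Acc 3: bank0 row1 -> MISS (open row1); precharges=1
Acc 4: bank0 row4 -> MISS (open row4); precharges=2
Acc 5: bank2 row2 -> MISS (open row2); precharges=3
Acc 6: bank1 row3 -> MISS (open row3); precharges=3
Acc 7: bank2 row1 -> MISS (open row1); precharges=4
Acc 8: bank1 row0 -> MISS (open row0); precharges=5
Acc 9: bank1 row3 -> MISS (open row3); precharges=6
Acc 10: bank0 row3 -> MISS (open row3); precharges=7
Acc 11: bank1 row0 -> MISS (open row0); precharges=8
Acc 12: bank0 row0 -> MISS (open row0); precharges=9
Acc 13: bank2 row1 -> HIT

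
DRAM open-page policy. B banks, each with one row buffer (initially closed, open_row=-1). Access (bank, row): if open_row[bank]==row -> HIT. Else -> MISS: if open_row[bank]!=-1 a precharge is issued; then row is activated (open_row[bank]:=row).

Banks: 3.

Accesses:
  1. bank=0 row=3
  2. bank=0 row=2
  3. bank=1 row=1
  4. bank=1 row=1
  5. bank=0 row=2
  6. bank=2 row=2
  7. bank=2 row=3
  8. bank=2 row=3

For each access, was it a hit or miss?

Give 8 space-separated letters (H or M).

Answer: M M M H H M M H

Derivation:
Acc 1: bank0 row3 -> MISS (open row3); precharges=0
Acc 2: bank0 row2 -> MISS (open row2); precharges=1
Acc 3: bank1 row1 -> MISS (open row1); precharges=1
Acc 4: bank1 row1 -> HIT
Acc 5: bank0 row2 -> HIT
Acc 6: bank2 row2 -> MISS (open row2); precharges=1
Acc 7: bank2 row3 -> MISS (open row3); precharges=2
Acc 8: bank2 row3 -> HIT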